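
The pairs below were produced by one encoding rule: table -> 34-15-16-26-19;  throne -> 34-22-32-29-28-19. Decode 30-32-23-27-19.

Each letter is replaced by its alphabet position (a=1..z=26) + 14.
Undoing it on 30-32-23-27-19: 30→(30−14)÷1=16=p, 32→(32−14)÷1=18=r, 23→(23−14)÷1=9=i, 27→(27−14)÷1=13=m, 19→(19−14)÷1=5=e.

prime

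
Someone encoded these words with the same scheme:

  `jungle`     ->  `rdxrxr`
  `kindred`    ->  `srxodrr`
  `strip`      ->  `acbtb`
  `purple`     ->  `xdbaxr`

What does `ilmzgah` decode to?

In jungle: j→r is +8, u→d is +9, n→x is +10, g→r is +11 — the shift increases by 1 each position. Each letter shifts forward by (position + 8), i.e. 8, 9, 10, … — the shift grows by one for each successive letter.
Undoing it on ilmzgah: i−8=a, l−9=c, m−10=c, z−11=o, g−12=u, a−13=n, h−14=t.

account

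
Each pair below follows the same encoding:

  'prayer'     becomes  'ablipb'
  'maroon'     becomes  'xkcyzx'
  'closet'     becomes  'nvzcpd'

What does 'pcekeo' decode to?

It's a Vigenère-style cipher with numeric key [11,10]: position i shifts by key[i mod 2].
Undoing it on pcekeo: p−11=e, c−10=s, e−11=t, k−10=a, e−11=t, o−10=e.

estate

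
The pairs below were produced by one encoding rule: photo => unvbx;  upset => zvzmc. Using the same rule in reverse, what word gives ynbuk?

thumb

In photo: p→u is +5, h→n is +6, o→v is +7, t→b is +8 — the shift increases by 1 each position. Letter i (0-indexed) is shifted by i+5, so successive shifts are 5, 6, 7, ….
Undoing it on ynbuk: y−5=t, n−6=h, b−7=u, u−8=m, k−9=b.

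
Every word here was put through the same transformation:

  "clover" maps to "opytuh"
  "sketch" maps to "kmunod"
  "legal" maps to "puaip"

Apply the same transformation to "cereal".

ouhuip

c(2)→o(14) and l(11)→p(15) fit y≡3x+8 (mod 26); the inverse of 3 mod 26 is 9. Treating letters as 0–25, the rule is x ↦ 3x + 8 (mod 26).
On cereal: c(2)→3·2+8≡14=o; e(4)→3·4+8≡20=u; r(17)→3·17+8≡7=h; e(4)→3·4+8≡20=u; a(0)→3·0+8≡8=i; l(11)→3·11+8≡15=p (all mod 26).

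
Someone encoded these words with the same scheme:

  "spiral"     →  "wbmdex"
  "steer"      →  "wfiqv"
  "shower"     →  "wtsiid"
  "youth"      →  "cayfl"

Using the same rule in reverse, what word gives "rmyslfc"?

Shifts by position in spiral: pos 0: s→w (+4), pos 1: p→b (+12), pos 2: i→m (+4), pos 3: r→d (+12) — repeating every 2. A repeating key of period 2 is used — shifts +4, +12 over and over.
Undoing it on rmyslfc: r−4=n, m−12=a, y−4=u, s−12=g, l−4=h, f−12=t, c−4=y.

naughty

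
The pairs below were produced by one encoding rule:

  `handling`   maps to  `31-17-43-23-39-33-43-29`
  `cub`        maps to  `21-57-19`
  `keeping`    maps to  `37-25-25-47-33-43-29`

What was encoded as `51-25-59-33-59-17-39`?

h(#8)→31 and a(#1)→17: differences scale by 2, so n = 2·pos + 15. The formula is n = 2×(alphabet index, a=1) + 15.
Decoding 51-25-59-33-59-17-39: 51→(51−15)÷2=18=r, 25→(25−15)÷2=5=e, 59→(59−15)÷2=22=v, 33→(33−15)÷2=9=i, 59→(59−15)÷2=22=v, 17→(17−15)÷2=1=a, 39→(39−15)÷2=12=l.

revival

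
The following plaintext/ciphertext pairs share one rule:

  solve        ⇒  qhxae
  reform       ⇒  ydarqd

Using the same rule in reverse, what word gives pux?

lid

The output letters match the input read backwards, each shifted +12: solve reversed is evlos. Two steps: reverse the string, then apply a Caesar shift of +12.
Undoing it on pux: shift back: p−12=d, u−12=i, x−12=l → dil; then reverse → lid.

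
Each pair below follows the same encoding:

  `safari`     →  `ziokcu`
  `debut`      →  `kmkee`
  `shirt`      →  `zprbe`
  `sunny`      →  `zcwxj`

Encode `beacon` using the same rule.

imjmzz

Each letter shifts forward by (position + 7), i.e. 7, 8, 9, … — the shift grows by one for each successive letter.
For beacon: b+7=i, e+8=m, a+9=j, c+10=m, o+11=z, n+12=z.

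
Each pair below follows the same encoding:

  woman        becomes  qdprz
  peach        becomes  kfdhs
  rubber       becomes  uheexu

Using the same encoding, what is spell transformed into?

oohsv

The output letters match the input read backwards, each shifted +3: woman reversed is namow. The word is reversed, then every letter is shifted forward by 3.
Applying it to spell: reverse → lleps; then shift: l+3=o, l+3=o, e+3=h, p+3=s, s+3=v.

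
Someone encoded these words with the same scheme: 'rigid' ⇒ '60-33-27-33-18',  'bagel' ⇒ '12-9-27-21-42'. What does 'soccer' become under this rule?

63-51-15-15-21-60

r(#18)→60 and i(#9)→33: differences scale by 3, so n = 3·pos + 6. The formula is n = 3×(alphabet index, a=1) + 6.
Applying it to soccer: s=19→63, o=15→51, c=3→15, c=3→15, e=5→21, r=18→60.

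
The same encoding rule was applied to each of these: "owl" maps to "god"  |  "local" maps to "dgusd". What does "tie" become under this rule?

Compare letters: o→g is +18, w→o is +18, l→d is +18 — a constant shift. Every letter moves 18 places later in the alphabet, wrapping around z→a.
On tie: t+18=l, i+18=a, e+18=w.

law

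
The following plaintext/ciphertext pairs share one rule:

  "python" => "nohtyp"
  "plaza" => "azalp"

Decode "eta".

ate

It's just the letters in reverse order.
Reversing it on eta: then reverse → ate.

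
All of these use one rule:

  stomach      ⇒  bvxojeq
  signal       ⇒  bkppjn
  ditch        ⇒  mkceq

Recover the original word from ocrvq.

Shifts by position in stomach: pos 0: s→b (+9), pos 1: t→v (+2), pos 2: o→x (+9), pos 3: m→o (+2) — repeating every 2. The shifts repeat in a cycle of length 2: positions 0,1,… shift by +9, +2, then the pattern repeats.
Reversing it on ocrvq: o−9=f, c−2=a, r−9=i, v−2=t, q−9=h.

faith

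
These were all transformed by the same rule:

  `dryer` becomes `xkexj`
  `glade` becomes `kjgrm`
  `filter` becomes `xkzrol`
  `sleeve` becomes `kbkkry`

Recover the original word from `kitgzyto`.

The output letters match the input read backwards, each shifted +6: dryer reversed is reyrd. Two steps: reverse the string, then apply a Caesar shift of +6.
Undoing it on kitgzyto: shift back: k−6=e, i−6=c, t−6=n, g−6=a, z−6=t, y−6=s, t−6=n, o−6=i → ecnatsni; then reverse → instance.

instance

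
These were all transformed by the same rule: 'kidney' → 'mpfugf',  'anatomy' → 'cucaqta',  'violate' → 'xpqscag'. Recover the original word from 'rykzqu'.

Shifts by position in kidney: pos 0: k→m (+2), pos 1: i→p (+7), pos 2: d→f (+2), pos 3: n→u (+7) — repeating every 2. The shifts repeat in a cycle of length 2: positions 0,1,… shift by +2, +7, then the pattern repeats.
Undoing it on rykzqu: r−2=p, y−7=r, k−2=i, z−7=s, q−2=o, u−7=n.

prison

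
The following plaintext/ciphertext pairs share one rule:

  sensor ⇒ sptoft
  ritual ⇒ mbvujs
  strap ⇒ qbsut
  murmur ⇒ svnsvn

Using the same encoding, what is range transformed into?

The word is reversed, then every letter is shifted forward by 1.
Applying it to range: reverse → egnar; then shift: e+1=f, g+1=h, n+1=o, a+1=b, r+1=s.

fhobs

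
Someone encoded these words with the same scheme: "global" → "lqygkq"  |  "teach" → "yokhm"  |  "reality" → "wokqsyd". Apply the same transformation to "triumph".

The shift depends on letter class: consonant g→l is +5, but vowel o→y is +10. Vowels shift forward by 10 and consonants shift forward by 5.
On triumph: t(cons)+5=y, r(cons)+5=w, i(vowel)+10=s, u(vowel)+10=e, m(cons)+5=r, p(cons)+5=u, h(cons)+5=m.

ywserum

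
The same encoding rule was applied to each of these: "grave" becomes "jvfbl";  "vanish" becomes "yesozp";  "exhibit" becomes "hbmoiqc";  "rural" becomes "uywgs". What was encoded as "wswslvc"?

In grave: g→j is +3, r→v is +4, a→f is +5, v→b is +6 — the shift increases by 1 each position. Each letter shifts forward by (position + 3), i.e. 3, 4, 5, … — the shift grows by one for each successive letter.
Undoing it on wswslvc: w−3=t, s−4=o, w−5=r, s−6=m, l−7=e, v−8=n, c−9=t.

torment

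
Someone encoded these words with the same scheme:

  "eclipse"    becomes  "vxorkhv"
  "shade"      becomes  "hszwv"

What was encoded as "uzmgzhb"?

fantasy

Each pair mirrors across the alphabet (e↔v, c↔x, l↔o): positions sum to 25. Letters are reflected about the middle of the alphabet (position → 25−position): Atbash.
Undoing it on uzmgzhb: u↔f, z↔a, m↔n, g↔t, z↔a, h↔s, b↔y.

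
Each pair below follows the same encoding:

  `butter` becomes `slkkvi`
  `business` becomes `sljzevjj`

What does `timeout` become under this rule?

Compare letters: b→s is +17, u→l is +17, t→k is +17 — a constant shift. Each letter is shifted forward by 17 in the alphabet (a Caesar shift of +17).
For timeout: t+17=k, i+17=z, m+17=d, e+17=v, o+17=f, u+17=l, t+17=k.

kzdvflk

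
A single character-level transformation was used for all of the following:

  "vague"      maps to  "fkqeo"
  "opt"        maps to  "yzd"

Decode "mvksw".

claim

Compare letters: v→f is +10, a→k is +10, g→q is +10 — a constant shift. Every letter moves 10 places later in the alphabet, wrapping around z→a.
Undoing it on mvksw: m−10=c, v−10=l, k−10=a, s−10=i, w−10=m.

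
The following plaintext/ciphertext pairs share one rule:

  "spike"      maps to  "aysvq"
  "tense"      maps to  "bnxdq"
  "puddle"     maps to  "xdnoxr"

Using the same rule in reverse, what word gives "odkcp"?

guard

In spike: s→a is +8, p→y is +9, i→s is +10, k→v is +11 — the shift increases by 1 each position. Each letter shifts forward by (position + 8), i.e. 8, 9, 10, … — the shift grows by one for each successive letter.
Decoding odkcp: o−8=g, d−9=u, k−10=a, c−11=r, p−12=d.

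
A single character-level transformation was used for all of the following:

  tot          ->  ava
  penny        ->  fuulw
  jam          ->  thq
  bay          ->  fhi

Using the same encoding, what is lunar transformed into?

yhubs

The output letters match the input read backwards, each shifted +7: tot reversed is tot. Two steps: reverse the string, then apply a Caesar shift of +7.
Applying it to lunar: reverse → ranul; then shift: r+7=y, a+7=h, n+7=u, u+7=b, l+7=s.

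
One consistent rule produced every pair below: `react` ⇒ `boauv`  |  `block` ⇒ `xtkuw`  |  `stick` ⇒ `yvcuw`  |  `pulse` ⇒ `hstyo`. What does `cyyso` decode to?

r(17)→b(1) and e(4)→o(14) fit y≡23x+0 (mod 26); the inverse of 23 mod 26 is 17. Each letter's alphabet position (a=0..z=25) is mapped through 23·x+0 mod 26 — an affine cipher.
Decoding cyyso: c(2)→17·(2−0)≡8=i; y(24)→17·(24−0)≡18=s; y(24)→17·(24−0)≡18=s; s(18)→17·(18−0)≡20=u; o(14)→17·(14−0)≡4=e (all mod 26).

issue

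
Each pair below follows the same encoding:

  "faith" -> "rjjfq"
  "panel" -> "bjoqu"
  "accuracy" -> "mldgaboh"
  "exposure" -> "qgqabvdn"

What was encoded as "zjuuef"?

native

Shifts by position in faith: pos 0: f→r (+12), pos 1: a→j (+9), pos 2: i→j (+1), pos 3: t→f (+12), pos 4: h→q (+9) — repeating every 3. The shifts repeat in a cycle of length 3: positions 0,1,… shift by +12, +9, +1, then the pattern repeats.
Decoding zjuuef: z−12=n, j−9=a, u−1=t, u−12=i, e−9=v, f−1=e.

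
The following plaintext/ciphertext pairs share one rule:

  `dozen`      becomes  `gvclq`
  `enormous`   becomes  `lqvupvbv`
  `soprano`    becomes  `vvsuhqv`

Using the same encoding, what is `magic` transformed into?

The shift depends on letter class: consonant d→g is +3, but vowel o→v is +7. The rule splits by letter class: vowels +7, consonants +3.
Applying it to magic: m(cons)+3=p, a(vowel)+7=h, g(cons)+3=j, i(vowel)+7=p, c(cons)+3=f.

phjpf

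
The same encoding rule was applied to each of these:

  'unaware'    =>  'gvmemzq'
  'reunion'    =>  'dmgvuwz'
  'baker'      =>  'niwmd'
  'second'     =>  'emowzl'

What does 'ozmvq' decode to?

crane

Shifts by position in unaware: pos 0: u→g (+12), pos 1: n→v (+8), pos 2: a→m (+12), pos 3: w→e (+8) — repeating every 2. It's a Vigenère-style cipher with numeric key [12,8]: position i shifts by key[i mod 2].
Undoing it on ozmvq: o−12=c, z−8=r, m−12=a, v−8=n, q−12=e.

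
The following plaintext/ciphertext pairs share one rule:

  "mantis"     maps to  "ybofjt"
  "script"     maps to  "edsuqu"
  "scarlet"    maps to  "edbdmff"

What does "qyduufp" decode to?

Shifts by position in mantis: pos 0: m→y (+12), pos 1: a→b (+1), pos 2: n→o (+1), pos 3: t→f (+12), pos 4: i→j (+1), pos 5: s→t (+1) — repeating every 3. A repeating key of period 3 is used — shifts +12, +1, +1 over and over.
Decoding qyduufp: q−12=e, y−1=x, d−1=c, u−12=i, u−1=t, f−1=e, p−12=d.

excited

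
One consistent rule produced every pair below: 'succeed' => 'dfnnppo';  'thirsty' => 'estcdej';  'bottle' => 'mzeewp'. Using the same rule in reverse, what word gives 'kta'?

zip

Compare letters: s→d is +11, u→f is +11, c→n is +11 — a constant shift. It's a constant shift of +11 (ROT11).
Decoding kta: k−11=z, t−11=i, a−11=p.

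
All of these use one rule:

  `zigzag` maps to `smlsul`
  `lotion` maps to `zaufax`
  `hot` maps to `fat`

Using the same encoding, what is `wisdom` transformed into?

Read the word backwards and shift each letter +12.
On wisdom: reverse → modsiw; then shift: m+12=y, o+12=a, d+12=p, s+12=e, i+12=u, w+12=i.

yapeui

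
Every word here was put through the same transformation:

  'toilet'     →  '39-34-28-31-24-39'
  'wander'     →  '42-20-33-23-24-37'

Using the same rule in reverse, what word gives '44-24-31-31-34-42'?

yellow

Letters become their 1-based position plus 19 (so a→20, b→21, …).
Reversing it on 44-24-31-31-34-42: 44→(44−19)÷1=25=y, 24→(24−19)÷1=5=e, 31→(31−19)÷1=12=l, 31→(31−19)÷1=12=l, 34→(34−19)÷1=15=o, 42→(42−19)÷1=23=w.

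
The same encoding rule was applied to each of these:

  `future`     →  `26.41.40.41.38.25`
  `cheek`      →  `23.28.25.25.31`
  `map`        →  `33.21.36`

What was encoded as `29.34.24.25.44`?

index

f is letter #6 and maps to 26: an offset of 20. Letters become their 1-based position plus 20 (so a→21, b→22, …).
Undoing it on 29.34.24.25.44: 29→(29−20)÷1=9=i, 34→(34−20)÷1=14=n, 24→(24−20)÷1=4=d, 25→(25−20)÷1=5=e, 44→(44−20)÷1=24=x.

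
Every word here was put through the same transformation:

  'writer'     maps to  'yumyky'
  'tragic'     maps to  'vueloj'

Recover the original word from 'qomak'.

olive

In writer: w→y is +2, r→u is +3, i→m is +4, t→y is +5 — the shift increases by 1 each position. The shift increases by 1 at each position, starting from +2: 2, 3, 4, ….
Reversing it on qomak: q−2=o, o−3=l, m−4=i, a−5=v, k−6=e.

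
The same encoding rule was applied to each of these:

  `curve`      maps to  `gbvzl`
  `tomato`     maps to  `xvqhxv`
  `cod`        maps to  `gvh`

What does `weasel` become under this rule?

alhwlp

Vowels shift forward by 7 and consonants shift forward by 4.
Applying it to weasel: w(cons)+4=a, e(vowel)+7=l, a(vowel)+7=h, s(cons)+4=w, e(vowel)+7=l, l(cons)+4=p.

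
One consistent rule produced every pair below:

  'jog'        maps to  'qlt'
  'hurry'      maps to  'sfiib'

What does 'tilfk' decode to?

Each pair mirrors across the alphabet (j↔q, o↔l, g↔t): positions sum to 25. Letters are reflected about the middle of the alphabet (position → 25−position): Atbash.
Undoing it on tilfk: t↔g, i↔r, l↔o, f↔u, k↔p.

group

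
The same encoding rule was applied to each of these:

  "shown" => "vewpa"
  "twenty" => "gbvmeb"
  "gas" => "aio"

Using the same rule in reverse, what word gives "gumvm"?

enemy

The output letters match the input read backwards, each shifted +8: shown reversed is nwohs. Two steps: reverse the string, then apply a Caesar shift of +8.
Reversing it on gumvm: shift back: g−8=y, u−8=m, m−8=e, v−8=n, m−8=e → ymene; then reverse → enemy.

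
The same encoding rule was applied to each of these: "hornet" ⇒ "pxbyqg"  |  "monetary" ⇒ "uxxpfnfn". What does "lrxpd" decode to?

diner

In hornet: h→p is +8, o→x is +9, r→b is +10, n→y is +11 — the shift increases by 1 each position. Letter i (0-indexed) is shifted by i+8, so successive shifts are 8, 9, 10, ….
Decoding lrxpd: l−8=d, r−9=i, x−10=n, p−11=e, d−12=r.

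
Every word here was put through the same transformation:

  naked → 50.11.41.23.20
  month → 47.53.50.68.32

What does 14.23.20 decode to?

bed

n(#14)→50 and a(#1)→11: differences scale by 3, so n = 3·pos + 8. With a=1..z=26, the number is 3·pos + 8.
Decoding 14.23.20: 14→(14−8)÷3=2=b, 23→(23−8)÷3=5=e, 20→(20−8)÷3=4=d.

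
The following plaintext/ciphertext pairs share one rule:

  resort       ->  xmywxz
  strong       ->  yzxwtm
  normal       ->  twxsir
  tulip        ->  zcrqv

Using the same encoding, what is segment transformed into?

ymmsmtz

The rule splits by letter class: vowels +8, consonants +6.
Applying it to segment: s(cons)+6=y, e(vowel)+8=m, g(cons)+6=m, m(cons)+6=s, e(vowel)+8=m, n(cons)+6=t, t(cons)+6=z.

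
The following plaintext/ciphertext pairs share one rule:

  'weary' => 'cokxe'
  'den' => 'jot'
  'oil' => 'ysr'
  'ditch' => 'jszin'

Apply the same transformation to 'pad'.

vkj

The shift depends on letter class: consonant w→c is +6, but vowel e→o is +10. The rule splits by letter class: vowels +10, consonants +6.
On pad: p(cons)+6=v, a(vowel)+10=k, d(cons)+6=j.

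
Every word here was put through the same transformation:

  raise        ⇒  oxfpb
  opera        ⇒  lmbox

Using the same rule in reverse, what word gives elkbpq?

Compare letters: r→o is +23, a→x is +23, i→f is +23 — a constant shift. It's a constant shift of +23 (ROT23).
Reversing it on elkbpq: e−23=h, l−23=o, k−23=n, b−23=e, p−23=s, q−23=t.

honest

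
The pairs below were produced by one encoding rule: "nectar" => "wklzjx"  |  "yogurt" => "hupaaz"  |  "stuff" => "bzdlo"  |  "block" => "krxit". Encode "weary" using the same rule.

fkjxh

It's a Vigenère-style cipher with numeric key [9,6]: position i shifts by key[i mod 2].
Applying it to weary: w+9=f, e+6=k, a+9=j, r+6=x, y+9=h.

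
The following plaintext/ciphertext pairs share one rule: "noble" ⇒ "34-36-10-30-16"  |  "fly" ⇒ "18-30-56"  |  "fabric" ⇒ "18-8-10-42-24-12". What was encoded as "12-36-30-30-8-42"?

n(#14)→34 and o(#15)→36: differences scale by 2, so n = 2·pos + 6. The formula is n = 2×(alphabet index, a=1) + 6.
Decoding 12-36-30-30-8-42: 12→(12−6)÷2=3=c, 36→(36−6)÷2=15=o, 30→(30−6)÷2=12=l, 30→(30−6)÷2=12=l, 8→(8−6)÷2=1=a, 42→(42−6)÷2=18=r.

collar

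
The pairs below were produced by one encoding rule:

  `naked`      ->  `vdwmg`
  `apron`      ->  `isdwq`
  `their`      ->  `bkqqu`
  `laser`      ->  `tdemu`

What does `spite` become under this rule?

asubh

A repeating key of period 3 is used — shifts +8, +3, +12 over and over.
On spite: s+8=a, p+3=s, i+12=u, t+8=b, e+3=h.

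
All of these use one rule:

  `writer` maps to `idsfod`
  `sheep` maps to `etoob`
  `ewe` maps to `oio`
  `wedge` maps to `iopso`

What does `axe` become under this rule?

kjo

The rule splits by letter class: vowels +10, consonants +12.
For axe: a(vowel)+10=k, x(cons)+12=j, e(vowel)+10=o.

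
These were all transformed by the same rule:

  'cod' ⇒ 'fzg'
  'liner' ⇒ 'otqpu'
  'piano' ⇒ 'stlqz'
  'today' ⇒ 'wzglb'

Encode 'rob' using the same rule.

uze

The rule splits by letter class: vowels +11, consonants +3.
Applying it to rob: r(cons)+3=u, o(vowel)+11=z, b(cons)+3=e.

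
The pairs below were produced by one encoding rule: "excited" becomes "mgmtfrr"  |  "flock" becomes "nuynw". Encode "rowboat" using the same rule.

Each letter shifts forward by (position + 8), i.e. 8, 9, 10, … — the shift grows by one for each successive letter.
On rowboat: r+8=z, o+9=x, w+10=g, b+11=m, o+12=a, a+13=n, t+14=h.

zxgmanh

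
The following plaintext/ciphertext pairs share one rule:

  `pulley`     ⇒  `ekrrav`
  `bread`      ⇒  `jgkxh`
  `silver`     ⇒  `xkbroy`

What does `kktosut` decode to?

nominee

The word is reversed, then every letter is shifted forward by 6.
Decoding kktosut: shift back: k−6=e, k−6=e, t−6=n, o−6=i, s−6=m, u−6=o, t−6=n → eenimon; then reverse → nominee.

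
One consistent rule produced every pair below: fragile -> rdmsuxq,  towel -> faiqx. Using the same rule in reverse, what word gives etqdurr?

It's a constant shift of +12 (ROT12).
Reversing it on etqdurr: e−12=s, t−12=h, q−12=e, d−12=r, u−12=i, r−12=f, r−12=f.

sheriff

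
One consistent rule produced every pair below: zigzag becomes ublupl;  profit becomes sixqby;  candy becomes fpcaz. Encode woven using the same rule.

z(25)→u(20) and i(8)→b(1) fit y≡21x+15 (mod 26); the inverse of 21 mod 26 is 5. This is an affine cipher: with a=0,…,z=25, each position x becomes (21x+15) mod 26.
On woven: w(22)→21·22+15≡9=j; o(14)→21·14+15≡23=x; v(21)→21·21+15≡14=o; e(4)→21·4+15≡21=v; n(13)→21·13+15≡2=c (all mod 26).

jxovc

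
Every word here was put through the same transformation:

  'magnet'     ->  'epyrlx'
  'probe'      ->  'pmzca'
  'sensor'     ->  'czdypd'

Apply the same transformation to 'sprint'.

eytcad

The output letters match the input read backwards, each shifted +11: magnet reversed is tengam. Read the word backwards and shift each letter +11.
Applying it to sprint: reverse → tnirps; then shift: t+11=e, n+11=y, i+11=t, r+11=c, p+11=a, s+11=d.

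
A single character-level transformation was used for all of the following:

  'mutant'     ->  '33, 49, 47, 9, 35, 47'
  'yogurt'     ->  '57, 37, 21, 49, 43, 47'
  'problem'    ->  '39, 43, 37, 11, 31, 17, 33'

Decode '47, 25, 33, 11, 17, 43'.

The formula is n = 2×(alphabet index, a=1) + 7.
Undoing it on 47, 25, 33, 11, 17, 43: 47→(47−7)÷2=20=t, 25→(25−7)÷2=9=i, 33→(33−7)÷2=13=m, 11→(11−7)÷2=2=b, 17→(17−7)÷2=5=e, 43→(43−7)÷2=18=r.

timber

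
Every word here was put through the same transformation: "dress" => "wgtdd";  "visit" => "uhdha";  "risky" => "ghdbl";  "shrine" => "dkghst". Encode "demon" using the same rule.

wtvps

d(3)→w(22) and r(17)→g(6) fit y≡23x+5 (mod 26); the inverse of 23 mod 26 is 17. Each letter's alphabet position (a=0..z=25) is mapped through 23·x+5 mod 26 — an affine cipher.
For demon: d(3)→23·3+5≡22=w; e(4)→23·4+5≡19=t; m(12)→23·12+5≡21=v; o(14)→23·14+5≡15=p; n(13)→23·13+5≡18=s (all mod 26).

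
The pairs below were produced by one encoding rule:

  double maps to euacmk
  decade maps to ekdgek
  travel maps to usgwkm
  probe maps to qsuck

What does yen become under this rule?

zko

The shift depends on letter class: consonant d→e is +1, but vowel o→u is +6. The rule splits by letter class: vowels +6, consonants +1.
Applying it to yen: y(cons)+1=z, e(vowel)+6=k, n(cons)+1=o.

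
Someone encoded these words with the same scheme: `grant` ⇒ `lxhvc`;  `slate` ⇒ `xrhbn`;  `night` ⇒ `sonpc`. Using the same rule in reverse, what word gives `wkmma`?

In grant: g→l is +5, r→x is +6, a→h is +7, n→v is +8 — the shift increases by 1 each position. Letter i (0-indexed) is shifted by i+5, so successive shifts are 5, 6, 7, ….
Undoing it on wkmma: w−5=r, k−6=e, m−7=f, m−8=e, a−9=r.

refer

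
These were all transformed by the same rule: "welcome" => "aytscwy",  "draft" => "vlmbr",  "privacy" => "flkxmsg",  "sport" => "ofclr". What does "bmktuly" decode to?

failure

w(22)→a(0) and e(4)→y(24) fit y≡3x+12 (mod 26); the inverse of 3 mod 26 is 9. Each letter's alphabet position (a=0..z=25) is mapped through 3·x+12 mod 26 — an affine cipher.
Reversing it on bmktuly: b(1)→9·(1−12)≡5=f; m(12)→9·(12−12)≡0=a; k(10)→9·(10−12)≡8=i; t(19)→9·(19−12)≡11=l; u(20)→9·(20−12)≡20=u; l(11)→9·(11−12)≡17=r; y(24)→9·(24−12)≡4=e (all mod 26).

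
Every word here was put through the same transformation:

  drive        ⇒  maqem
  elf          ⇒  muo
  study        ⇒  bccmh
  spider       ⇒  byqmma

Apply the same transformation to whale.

fqium

The shift depends on letter class: consonant d→m is +9, but vowel i→q is +8. Two shifts are in play — +8 for a/e/i/o/u, +9 for every other letter.
On whale: w(cons)+9=f, h(cons)+9=q, a(vowel)+8=i, l(cons)+9=u, e(vowel)+8=m.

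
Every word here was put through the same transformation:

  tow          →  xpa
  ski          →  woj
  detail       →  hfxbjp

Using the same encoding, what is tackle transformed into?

xbgopf

The shift depends on letter class: consonant t→x is +4, but vowel o→p is +1. Vowels shift forward by 1 and consonants shift forward by 4.
On tackle: t(cons)+4=x, a(vowel)+1=b, c(cons)+4=g, k(cons)+4=o, l(cons)+4=p, e(vowel)+1=f.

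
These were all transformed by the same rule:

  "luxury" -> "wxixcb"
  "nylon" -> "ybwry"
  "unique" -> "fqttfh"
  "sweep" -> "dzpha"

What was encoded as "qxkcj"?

The shifts repeat in a cycle of length 2: positions 0,1,… shift by +11, +3, then the pattern repeats.
Undoing it on qxkcj: q−11=f, x−3=u, k−11=z, c−3=z, j−11=y.

fuzzy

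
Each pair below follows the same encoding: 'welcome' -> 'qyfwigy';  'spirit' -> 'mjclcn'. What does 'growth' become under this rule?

aliqnb

Compare letters: w→q is +20, e→y is +20, l→f is +20 — a constant shift. Each letter is shifted forward by 20 in the alphabet (a Caesar shift of +20).
Applying it to growth: g+20=a, r+20=l, o+20=i, w+20=q, t+20=n, h+20=b.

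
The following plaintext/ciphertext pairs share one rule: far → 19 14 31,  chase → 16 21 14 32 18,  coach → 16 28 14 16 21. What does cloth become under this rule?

16 25 28 33 21

The number is (letter's place in the alphabet, a=1) + 13.
For cloth: c=3→16, l=12→25, o=15→28, t=20→33, h=8→21.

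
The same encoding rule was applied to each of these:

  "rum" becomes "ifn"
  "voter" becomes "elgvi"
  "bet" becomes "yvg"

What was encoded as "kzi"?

Each pair mirrors across the alphabet (r↔i, u↔f, m↔n): positions sum to 25. Letters are reflected about the middle of the alphabet (position → 25−position): Atbash.
Decoding kzi: k↔p, z↔a, i↔r.

par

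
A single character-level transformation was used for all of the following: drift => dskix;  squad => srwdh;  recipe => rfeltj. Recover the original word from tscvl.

trash

In drift: d→d is +0, r→s is +1, i→k is +2, f→i is +3 — the shift increases by 1 each position. Letter i (0-indexed) is shifted by i+0, so successive shifts are 0, 1, 2, ….
Undoing it on tscvl: t−0=t, s−1=r, c−2=a, v−3=s, l−4=h.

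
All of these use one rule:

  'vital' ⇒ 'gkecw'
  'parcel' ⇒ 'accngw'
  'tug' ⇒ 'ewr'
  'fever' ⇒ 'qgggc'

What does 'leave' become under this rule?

The shift depends on letter class: consonant v→g is +11, but vowel i→k is +2. Vowels shift forward by 2 and consonants shift forward by 11.
Applying it to leave: l(cons)+11=w, e(vowel)+2=g, a(vowel)+2=c, v(cons)+11=g, e(vowel)+2=g.

wgcgg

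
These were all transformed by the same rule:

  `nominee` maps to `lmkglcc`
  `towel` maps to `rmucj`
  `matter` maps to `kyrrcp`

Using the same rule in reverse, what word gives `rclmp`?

It's a constant shift of +24 (ROT24).
Undoing it on rclmp: r−24=t, c−24=e, l−24=n, m−24=o, p−24=r.

tenor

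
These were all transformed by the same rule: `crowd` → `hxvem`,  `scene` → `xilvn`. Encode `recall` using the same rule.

wkjiuv

In crowd: c→h is +5, r→x is +6, o→v is +7, w→e is +8 — the shift increases by 1 each position. The shift increases by 1 at each position, starting from +5: 5, 6, 7, ….
For recall: r+5=w, e+6=k, c+7=j, a+8=i, l+9=u, l+10=v.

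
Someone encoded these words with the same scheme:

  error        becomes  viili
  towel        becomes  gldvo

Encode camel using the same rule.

xznvo

Each pair mirrors across the alphabet (e↔v, r↔i, r↔i): positions sum to 25. Letters are reflected about the middle of the alphabet (position → 25−position): Atbash.
Applying it to camel: c↔x, a↔z, m↔n, e↔v, l↔o.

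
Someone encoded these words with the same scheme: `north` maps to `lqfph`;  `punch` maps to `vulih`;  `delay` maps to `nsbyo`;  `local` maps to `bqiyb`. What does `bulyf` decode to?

lunar

n(13)→l(11) and o(14)→q(16) fit y≡5x+24 (mod 26); the inverse of 5 mod 26 is 21. This is an affine cipher: with a=0,…,z=25, each position x becomes (5x+24) mod 26.
Undoing it on bulyf: b(1)→21·(1−24)≡11=l; u(20)→21·(20−24)≡20=u; l(11)→21·(11−24)≡13=n; y(24)→21·(24−24)≡0=a; f(5)→21·(5−24)≡17=r (all mod 26).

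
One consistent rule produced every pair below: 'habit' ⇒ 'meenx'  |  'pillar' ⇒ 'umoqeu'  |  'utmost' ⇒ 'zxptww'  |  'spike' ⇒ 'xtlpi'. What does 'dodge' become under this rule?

isgli

Shifts by position in habit: pos 0: h→m (+5), pos 1: a→e (+4), pos 2: b→e (+3), pos 3: i→n (+5), pos 4: t→x (+4) — repeating every 3. It's a Vigenère-style cipher with numeric key [5,4,3]: position i shifts by key[i mod 3].
For dodge: d+5=i, o+4=s, d+3=g, g+5=l, e+4=i.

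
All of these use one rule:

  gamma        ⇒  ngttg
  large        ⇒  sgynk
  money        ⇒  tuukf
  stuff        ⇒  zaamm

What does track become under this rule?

aygjr

The shift depends on letter class: consonant g→n is +7, but vowel a→g is +6. The rule splits by letter class: vowels +6, consonants +7.
On track: t(cons)+7=a, r(cons)+7=y, a(vowel)+6=g, c(cons)+7=j, k(cons)+7=r.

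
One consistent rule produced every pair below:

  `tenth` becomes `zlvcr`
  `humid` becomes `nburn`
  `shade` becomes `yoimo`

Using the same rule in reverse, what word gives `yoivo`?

shame

Each letter shifts forward by (position + 6), i.e. 6, 7, 8, … — the shift grows by one for each successive letter.
Reversing it on yoivo: y−6=s, o−7=h, i−8=a, v−9=m, o−10=e.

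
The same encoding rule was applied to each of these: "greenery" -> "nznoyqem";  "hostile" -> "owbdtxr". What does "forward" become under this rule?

mwagldq

In greenery: g→n is +7, r→z is +8, e→n is +9, e→o is +10 — the shift increases by 1 each position. Letter i (0-indexed) is shifted by i+7, so successive shifts are 7, 8, 9, ….
For forward: f+7=m, o+8=w, r+9=a, w+10=g, a+11=l, r+12=d, d+13=q.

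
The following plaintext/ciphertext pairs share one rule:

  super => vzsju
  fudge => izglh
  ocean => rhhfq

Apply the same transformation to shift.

The shifts repeat in a cycle of length 2: positions 0,1,… shift by +3, +5, then the pattern repeats.
Applying it to shift: s+3=v, h+5=m, i+3=l, f+5=k, t+3=w.

vmlkw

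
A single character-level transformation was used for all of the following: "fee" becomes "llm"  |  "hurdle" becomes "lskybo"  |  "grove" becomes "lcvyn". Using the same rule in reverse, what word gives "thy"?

ram

The output letters match the input read backwards, each shifted +7: fee reversed is eef. The word is reversed, then every letter is shifted forward by 7.
Undoing it on thy: shift back: t−7=m, h−7=a, y−7=r → mar; then reverse → ram.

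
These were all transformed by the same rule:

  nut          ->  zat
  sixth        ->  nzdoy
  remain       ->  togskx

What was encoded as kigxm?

grace

The output letters match the input read backwards, each shifted +6: nut reversed is tun. The word is reversed, then every letter is shifted forward by 6.
Decoding kigxm: shift back: k−6=e, i−6=c, g−6=a, x−6=r, m−6=g → ecarg; then reverse → grace.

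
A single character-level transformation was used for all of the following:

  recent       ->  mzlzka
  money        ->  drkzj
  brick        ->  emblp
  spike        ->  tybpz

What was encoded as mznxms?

regard

Each letter's alphabet position (a=0..z=25) is mapped through 7·x+23 mod 26 — an affine cipher.
Reversing it on mznxms: m(12)→15·(12−23)≡17=r; z(25)→15·(25−23)≡4=e; n(13)→15·(13−23)≡6=g; x(23)→15·(23−23)≡0=a; m(12)→15·(12−23)≡17=r; s(18)→15·(18−23)≡3=d (all mod 26).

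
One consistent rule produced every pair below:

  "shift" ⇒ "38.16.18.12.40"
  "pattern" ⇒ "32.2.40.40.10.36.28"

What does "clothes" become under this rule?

s(#19)→38 and h(#8)→16: differences scale by 2, so n = 2·pos + 0. With a=1..z=26, the number is 2·pos.
Applying it to clothes: c=3→6, l=12→24, o=15→30, t=20→40, h=8→16, e=5→10, s=19→38.

6.24.30.40.16.10.38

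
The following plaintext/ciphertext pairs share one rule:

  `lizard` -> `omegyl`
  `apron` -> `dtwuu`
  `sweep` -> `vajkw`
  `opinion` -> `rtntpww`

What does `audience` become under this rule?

dyiolvlo

In lizard: l→o is +3, i→m is +4, z→e is +5, a→g is +6 — the shift increases by 1 each position. Each letter shifts forward by (position + 3), i.e. 3, 4, 5, … — the shift grows by one for each successive letter.
Applying it to audience: a+3=d, u+4=y, d+5=i, i+6=o, e+7=l, n+8=v, c+9=l, e+10=o.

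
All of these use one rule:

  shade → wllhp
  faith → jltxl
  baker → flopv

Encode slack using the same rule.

wplgo

The shift depends on letter class: consonant s→w is +4, but vowel a→l is +11. Vowels shift forward by 11 and consonants shift forward by 4.
Applying it to slack: s(cons)+4=w, l(cons)+4=p, a(vowel)+11=l, c(cons)+4=g, k(cons)+4=o.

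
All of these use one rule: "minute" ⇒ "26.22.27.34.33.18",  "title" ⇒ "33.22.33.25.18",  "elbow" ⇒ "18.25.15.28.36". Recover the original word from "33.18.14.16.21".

teach

m is letter #13 and maps to 26: an offset of 13. Each letter is replaced by its alphabet position (a=1..z=26) + 13.
Reversing it on 33.18.14.16.21: 33→(33−13)÷1=20=t, 18→(18−13)÷1=5=e, 14→(14−13)÷1=1=a, 16→(16−13)÷1=3=c, 21→(21−13)÷1=8=h.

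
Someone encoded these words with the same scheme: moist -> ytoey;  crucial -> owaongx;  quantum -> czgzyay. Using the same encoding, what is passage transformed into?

bfyefmq

Shifts by position in moist: pos 0: m→y (+12), pos 1: o→t (+5), pos 2: i→o (+6), pos 3: s→e (+12), pos 4: t→y (+5) — repeating every 3. A repeating key of period 3 is used — shifts +12, +5, +6 over and over.
On passage: p+12=b, a+5=f, s+6=y, s+12=e, a+5=f, g+6=m, e+12=q.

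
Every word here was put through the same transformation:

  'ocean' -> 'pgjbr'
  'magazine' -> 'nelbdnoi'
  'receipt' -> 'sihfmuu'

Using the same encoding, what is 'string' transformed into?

Shifts by position in ocean: pos 0: o→p (+1), pos 1: c→g (+4), pos 2: e→j (+5), pos 3: a→b (+1), pos 4: n→r (+4) — repeating every 3. A repeating key of period 3 is used — shifts +1, +4, +5 over and over.
For string: s+1=t, t+4=x, r+5=w, i+1=j, n+4=r, g+5=l.

txwjrl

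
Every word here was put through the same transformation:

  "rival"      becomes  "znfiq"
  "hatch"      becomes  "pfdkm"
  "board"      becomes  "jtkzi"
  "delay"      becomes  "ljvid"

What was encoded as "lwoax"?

dress

Shifts by position in rival: pos 0: r→z (+8), pos 1: i→n (+5), pos 2: v→f (+10), pos 3: a→i (+8), pos 4: l→q (+5) — repeating every 3. A repeating key of period 3 is used — shifts +8, +5, +10 over and over.
Undoing it on lwoax: l−8=d, w−5=r, o−10=e, a−8=s, x−5=s.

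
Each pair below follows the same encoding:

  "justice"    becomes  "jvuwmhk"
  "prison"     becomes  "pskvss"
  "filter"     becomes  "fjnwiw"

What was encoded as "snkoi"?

smile

The shift increases by 1 at each position, starting from +0: 0, 1, 2, ….
Undoing it on snkoi: s−0=s, n−1=m, k−2=i, o−3=l, i−4=e.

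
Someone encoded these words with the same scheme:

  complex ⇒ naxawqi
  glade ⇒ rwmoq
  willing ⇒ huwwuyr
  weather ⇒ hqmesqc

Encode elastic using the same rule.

qwmdeun

Two shifts are in play — +12 for a/e/i/o/u, +11 for every other letter.
For elastic: e(vowel)+12=q, l(cons)+11=w, a(vowel)+12=m, s(cons)+11=d, t(cons)+11=e, i(vowel)+12=u, c(cons)+11=n.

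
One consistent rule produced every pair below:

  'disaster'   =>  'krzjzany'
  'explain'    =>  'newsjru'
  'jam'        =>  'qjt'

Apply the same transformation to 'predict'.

wynkrja

The shift depends on letter class: consonant d→k is +7, but vowel i→r is +9. Vowels shift forward by 9 and consonants shift forward by 7.
On predict: p(cons)+7=w, r(cons)+7=y, e(vowel)+9=n, d(cons)+7=k, i(vowel)+9=r, c(cons)+7=j, t(cons)+7=a.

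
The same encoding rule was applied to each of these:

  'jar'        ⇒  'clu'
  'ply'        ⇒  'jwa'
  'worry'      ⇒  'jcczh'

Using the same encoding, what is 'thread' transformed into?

The output letters match the input read backwards, each shifted +11: jar reversed is raj. The word is reversed, then every letter is shifted forward by 11.
For thread: reverse → daerht; then shift: d+11=o, a+11=l, e+11=p, r+11=c, h+11=s, t+11=e.

olpcse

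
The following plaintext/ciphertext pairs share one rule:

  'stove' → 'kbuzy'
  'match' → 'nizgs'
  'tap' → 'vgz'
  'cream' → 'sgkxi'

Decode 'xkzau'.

outer

The output letters match the input read backwards, each shifted +6: stove reversed is evots. Read the word backwards and shift each letter +6.
Undoing it on xkzau: shift back: x−6=r, k−6=e, z−6=t, a−6=u, u−6=o → retuo; then reverse → outer.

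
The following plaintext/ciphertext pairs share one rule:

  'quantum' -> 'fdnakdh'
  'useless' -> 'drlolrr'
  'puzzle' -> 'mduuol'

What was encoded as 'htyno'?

q(16)→f(5) and u(20)→d(3) fit y≡19x+13 (mod 26); the inverse of 19 mod 26 is 11. Each letter's alphabet position (a=0..z=25) is mapped through 19·x+13 mod 26 — an affine cipher.
Undoing it on htyno: h(7)→11·(7−13)≡12=m; t(19)→11·(19−13)≡14=o; y(24)→11·(24−13)≡17=r; n(13)→11·(13−13)≡0=a; o(14)→11·(14−13)≡11=l (all mod 26).

moral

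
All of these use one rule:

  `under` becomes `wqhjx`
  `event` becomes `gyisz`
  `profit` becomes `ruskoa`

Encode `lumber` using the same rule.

In under: u→w is +2, n→q is +3, d→h is +4, e→j is +5 — the shift increases by 1 each position. Letter i (0-indexed) is shifted by i+2, so successive shifts are 2, 3, 4, ….
On lumber: l+2=n, u+3=x, m+4=q, b+5=g, e+6=k, r+7=y.

nxqgky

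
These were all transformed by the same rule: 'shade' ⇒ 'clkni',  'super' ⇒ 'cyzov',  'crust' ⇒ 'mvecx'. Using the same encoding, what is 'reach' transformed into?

Shifts by position in shade: pos 0: s→c (+10), pos 1: h→l (+4), pos 2: a→k (+10), pos 3: d→n (+10), pos 4: e→i (+4) — repeating every 3. The shifts repeat in a cycle of length 3: positions 0,1,… shift by +10, +4, +10, then the pattern repeats.
On reach: r+10=b, e+4=i, a+10=k, c+10=m, h+4=l.

bikml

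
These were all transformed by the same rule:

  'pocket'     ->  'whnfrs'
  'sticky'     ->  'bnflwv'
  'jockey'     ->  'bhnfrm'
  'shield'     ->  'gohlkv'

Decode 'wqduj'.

The output letters match the input read backwards, each shifted +3: pocket reversed is tekcop. Two steps: reverse the string, then apply a Caesar shift of +3.
Decoding wqduj: shift back: w−3=t, q−3=n, d−3=a, u−3=r, j−3=g → tnarg; then reverse → grant.

grant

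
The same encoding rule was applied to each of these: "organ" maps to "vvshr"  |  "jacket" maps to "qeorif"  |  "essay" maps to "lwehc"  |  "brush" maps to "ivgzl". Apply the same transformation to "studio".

zxgkma

It's a Vigenère-style cipher with numeric key [7,4,12]: position i shifts by key[i mod 3].
Applying it to studio: s+7=z, t+4=x, u+12=g, d+7=k, i+4=m, o+12=a.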